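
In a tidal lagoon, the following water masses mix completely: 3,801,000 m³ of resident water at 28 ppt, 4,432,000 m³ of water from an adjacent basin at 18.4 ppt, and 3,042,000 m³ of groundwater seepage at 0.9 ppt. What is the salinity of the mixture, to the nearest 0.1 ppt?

16.9 ppt

Salt balance:
salt = 3,801,000×28 + 4,432,000×18.4 + 3,042,000×0.9 = 106,428,000 + 81,548,800 + 2,737,800 = 190,714,600
volume = 3,801,000 + 4,432,000 + 3,042,000 = 11,275,000 m³
S = 190,714,600 / 11,275,000 = 16.915 ppt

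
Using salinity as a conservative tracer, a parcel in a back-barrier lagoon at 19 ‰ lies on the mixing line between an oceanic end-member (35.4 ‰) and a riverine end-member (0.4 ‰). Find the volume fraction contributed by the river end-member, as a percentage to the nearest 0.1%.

Let f be the freshwater fraction. Salt balance per unit volume:
f×0.4 + (1−f)×35.4 = 19
f = (35.4 − 19) / (35.4 − 0.4) = 16.4/35 = 0.4686

46.9%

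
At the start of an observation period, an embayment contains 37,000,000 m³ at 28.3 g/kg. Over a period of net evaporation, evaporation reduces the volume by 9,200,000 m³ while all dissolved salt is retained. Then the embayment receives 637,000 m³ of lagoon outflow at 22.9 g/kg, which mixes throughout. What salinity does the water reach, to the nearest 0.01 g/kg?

37.33 g/kg

After evaporation: salt = 37,000,000×28.3 = 1,047,100,000; volume = 37,000,000 − 9,200,000 = 27,800,000 m³
After mixing: salt = 1,047,100,000 + 637,000×22.9 = 1,061,687,300; volume = 27,800,000 + 637,000 = 28,437,000 m³
S = 1,061,687,300 / 28,437,000 = 37.3347 g/kg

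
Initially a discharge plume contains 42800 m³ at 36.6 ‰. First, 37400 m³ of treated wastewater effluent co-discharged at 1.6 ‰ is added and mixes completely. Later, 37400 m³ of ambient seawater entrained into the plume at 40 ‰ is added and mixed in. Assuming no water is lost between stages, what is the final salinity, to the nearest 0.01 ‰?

Total salt / total volume:
Initial salt = 42,800×36.6 = 1,566,480
After stage 1: salt = 1,566,480 + 37,400×1.6 = 1,626,320; volume = 80,200 m³; S = 20.278 ‰
After stage 2: salt = 1,626,320 + 37,400×40 = 3,122,320; volume = 117,600 m³
S = 3,122,320 / 117,600 = 26.5503 ‰

26.55 ‰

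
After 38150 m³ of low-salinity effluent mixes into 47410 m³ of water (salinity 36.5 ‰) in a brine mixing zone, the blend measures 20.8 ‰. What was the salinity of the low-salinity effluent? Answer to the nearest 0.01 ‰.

1.29 ‰

Salt balance: 47,410×36.5 + 38,150×S = 85,560×20.8
1,730,465 + 38,150·S = 1,779,648
S = (1,779,648 − 1,730,465) / 38,150 = 1.2892 ‰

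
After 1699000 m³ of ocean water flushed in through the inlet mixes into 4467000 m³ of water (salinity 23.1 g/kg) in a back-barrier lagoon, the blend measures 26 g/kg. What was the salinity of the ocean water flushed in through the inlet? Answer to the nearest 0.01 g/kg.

Salt balance: 4,467,000×23.1 + 1,699,000×S = 6,166,000×26
103,187,700 + 1,699,000·S = 160,316,000
S = (160,316,000 − 103,187,700) / 1,699,000 = 33.6247 g/kg

33.62 g/kg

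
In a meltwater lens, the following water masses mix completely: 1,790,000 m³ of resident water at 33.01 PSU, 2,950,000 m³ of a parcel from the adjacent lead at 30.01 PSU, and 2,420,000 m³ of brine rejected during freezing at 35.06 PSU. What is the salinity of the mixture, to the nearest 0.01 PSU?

32.47 PSU

By conservation of dissolved salt,
salt = 1,790,000×33.01 + 2,950,000×30.01 + 2,420,000×35.06 = 59,087,900 + 88,529,500 + 84,845,200 = 232,462,600
volume = 1,790,000 + 2,950,000 + 2,420,000 = 7,160,000 m³
S = 232,462,600 / 7,160,000 = 32.4668 PSU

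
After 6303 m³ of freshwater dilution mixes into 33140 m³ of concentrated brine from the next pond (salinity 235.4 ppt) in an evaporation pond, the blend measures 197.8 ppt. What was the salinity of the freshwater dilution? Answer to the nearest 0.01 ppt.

0.11 ppt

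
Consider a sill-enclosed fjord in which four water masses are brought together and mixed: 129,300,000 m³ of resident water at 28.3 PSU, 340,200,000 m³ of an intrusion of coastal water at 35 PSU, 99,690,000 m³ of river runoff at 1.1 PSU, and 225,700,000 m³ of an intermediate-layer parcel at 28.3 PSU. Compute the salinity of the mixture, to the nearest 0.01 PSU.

27.76 PSU

Mass of salt is conserved:
salt = 129,300,000×28.3 + 340,200,000×35 + 99,690,000×1.1 + 225,700,000×28.3 = 3,659,190,000 + 11,907,000,000 + 109,659,000 + 6,387,310,000 = 22,063,159,000
volume = 129,300,000 + 340,200,000 + 99,690,000 + 225,700,000 = 794,890,000 m³
S = 22,063,159,000 / 794,890,000 = 27.7562 PSU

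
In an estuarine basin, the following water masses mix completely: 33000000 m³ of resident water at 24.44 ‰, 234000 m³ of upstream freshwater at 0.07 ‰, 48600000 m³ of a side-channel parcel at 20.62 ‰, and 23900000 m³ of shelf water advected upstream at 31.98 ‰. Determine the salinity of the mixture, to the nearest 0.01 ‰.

Total salt / total volume:
salt = 33,000,000×24.44 + 234,000×0.07 + 48,600,000×20.62 + 23,900,000×31.98 = 806,520,000 + 16,380 + 1,002,132,000 + 764,322,000 = 2,572,990,380
volume = 33,000,000 + 234,000 + 48,600,000 + 23,900,000 = 105,734,000 m³
S = 2,572,990,380 / 105,734,000 = 24.3346 ‰

24.33 ‰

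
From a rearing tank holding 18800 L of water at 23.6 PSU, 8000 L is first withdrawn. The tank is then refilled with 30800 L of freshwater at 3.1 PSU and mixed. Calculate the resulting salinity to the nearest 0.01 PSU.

Remaining after removal: 10,800 L at 23.6 PSU (salt = 254,880)
After addition: salt = 254,880 + 30,800×3.1 = 350,360; volume = 41,600 L
S = 350,360 / 41,600 = 8.4221 PSU

8.42 PSU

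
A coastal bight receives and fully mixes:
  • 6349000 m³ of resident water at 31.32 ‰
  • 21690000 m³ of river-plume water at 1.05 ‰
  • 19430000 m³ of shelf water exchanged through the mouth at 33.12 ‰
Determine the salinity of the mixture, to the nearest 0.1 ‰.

18.2 ‰

By conservation of dissolved salt,
salt = 6,349,000×31.32 + 21,690,000×1.05 + 19,430,000×33.12 = 198,850,680 + 22,774,500 + 643,521,600 = 865,146,780
volume = 6,349,000 + 21,690,000 + 19,430,000 = 47,469,000 m³
S = 865,146,780 / 47,469,000 = 18.226 ‰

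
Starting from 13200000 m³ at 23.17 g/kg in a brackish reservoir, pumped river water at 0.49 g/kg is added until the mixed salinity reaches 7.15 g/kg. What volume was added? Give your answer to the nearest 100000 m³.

Salt balance: 13,200,000×23.17 + V×0.49 = (13,200,000+V)×7.15
305,844,000 + 0.49V = 94,380,000 + 7.15V
211,464,000 = 6.66V
V = 31,751,351.35 m³

31800000 m³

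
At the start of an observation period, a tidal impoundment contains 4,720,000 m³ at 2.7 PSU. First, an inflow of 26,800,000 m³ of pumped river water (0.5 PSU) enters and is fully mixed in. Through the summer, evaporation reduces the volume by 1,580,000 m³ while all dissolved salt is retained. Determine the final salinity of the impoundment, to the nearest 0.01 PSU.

0.87 PSU

After mixing: salt = 4,720,000×2.7 + 26,800,000×0.5 = 26,144,000; volume = 31,520,000 m³
After evaporation: salt unchanged = 26,144,000; volume = 31,520,000 − 1,580,000 = 29,940,000 m³
S = 26,144,000 / 29,940,000 = 0.8732 PSU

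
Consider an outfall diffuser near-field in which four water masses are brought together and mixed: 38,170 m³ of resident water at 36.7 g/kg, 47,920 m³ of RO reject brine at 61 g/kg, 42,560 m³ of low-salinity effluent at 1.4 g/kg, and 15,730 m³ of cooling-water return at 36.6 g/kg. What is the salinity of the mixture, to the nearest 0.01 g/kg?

34.35 g/kg

Conserving salt mass:
salt = 38,170×36.7 + 47,920×61 + 42,560×1.4 + 15,730×36.6 = 1,400,839 + 2,923,120 + 59,584 + 575,718 = 4,959,261
volume = 38,170 + 47,920 + 42,560 + 15,730 = 144,380 m³
S = 4,959,261 / 144,380 = 34.3487 g/kg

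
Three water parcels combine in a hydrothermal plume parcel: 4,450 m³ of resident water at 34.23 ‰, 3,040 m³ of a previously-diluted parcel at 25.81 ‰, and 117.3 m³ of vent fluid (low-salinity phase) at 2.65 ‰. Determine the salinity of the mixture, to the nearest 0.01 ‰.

Salt balance:
salt = 4,450×34.23 + 3,040×25.81 + 117.3×2.65 = 152,323.5 + 78,462.4 + 310.845 = 231,096.745
volume = 4,450 + 3,040 + 117.3 = 7,607.3 m³
S = 231,096.745 / 7,607.3 = 30.3783 ‰

30.38 ‰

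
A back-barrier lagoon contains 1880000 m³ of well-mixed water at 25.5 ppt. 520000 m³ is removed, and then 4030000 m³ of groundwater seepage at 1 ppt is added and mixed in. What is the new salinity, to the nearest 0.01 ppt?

7.18 ppt

Remaining after removal: 1,360,000 m³ at 25.5 ppt (salt = 34,680,000)
After addition: salt = 34,680,000 + 4,030,000×1 = 38,710,000; volume = 5,390,000 m³
S = 38,710,000 / 5,390,000 = 7.1818 ppt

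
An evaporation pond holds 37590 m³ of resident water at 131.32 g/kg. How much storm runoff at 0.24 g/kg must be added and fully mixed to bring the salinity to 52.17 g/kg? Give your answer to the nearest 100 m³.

57300 m³

Salt balance: 37,590×131.32 + V×0.24 = (37,590+V)×52.17
4,936,318.8 + 0.24V = 1,961,070.3 + 52.17V
2,975,248.5 = 51.93V
V = 57,293.44 m³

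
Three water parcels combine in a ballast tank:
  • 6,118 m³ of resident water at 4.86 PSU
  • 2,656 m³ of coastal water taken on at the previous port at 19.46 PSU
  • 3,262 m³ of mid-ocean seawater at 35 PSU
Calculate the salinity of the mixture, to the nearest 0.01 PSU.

Conserving salt mass:
salt = 6,118×4.86 + 2,656×19.46 + 3,262×35 = 29,733.48 + 51,685.76 + 114,170 = 195,589.24
volume = 6,118 + 2,656 + 3,262 = 12,036 m³
S = 195,589.24 / 12,036 = 16.2504 PSU

16.25 PSU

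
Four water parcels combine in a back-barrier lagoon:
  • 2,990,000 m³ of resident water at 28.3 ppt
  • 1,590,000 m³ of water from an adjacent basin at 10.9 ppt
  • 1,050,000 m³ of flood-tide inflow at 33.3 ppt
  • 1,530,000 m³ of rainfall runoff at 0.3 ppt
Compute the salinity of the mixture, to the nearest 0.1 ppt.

19.2 ppt

By conservation of dissolved salt,
salt = 2,990,000×28.3 + 1,590,000×10.9 + 1,050,000×33.3 + 1,530,000×0.3 = 84,617,000 + 17,331,000 + 34,965,000 + 459,000 = 137,372,000
volume = 2,990,000 + 1,590,000 + 1,050,000 + 1,530,000 = 7,160,000 m³
S = 137,372,000 / 7,160,000 = 19.186 ppt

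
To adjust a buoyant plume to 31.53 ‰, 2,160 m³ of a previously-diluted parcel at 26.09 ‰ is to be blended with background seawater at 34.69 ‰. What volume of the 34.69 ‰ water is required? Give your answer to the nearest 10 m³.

3720 m³

Salt balance: 2,160×26.09 + V×34.69 = (2,160+V)×31.53
56,354.4 + 34.69V = 68,104.8 + 31.53V
11,750.4 = 3.16V
V = 3,718.48 m³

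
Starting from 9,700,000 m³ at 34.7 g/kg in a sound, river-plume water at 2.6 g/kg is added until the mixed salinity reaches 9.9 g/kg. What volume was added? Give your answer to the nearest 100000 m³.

33000000 m³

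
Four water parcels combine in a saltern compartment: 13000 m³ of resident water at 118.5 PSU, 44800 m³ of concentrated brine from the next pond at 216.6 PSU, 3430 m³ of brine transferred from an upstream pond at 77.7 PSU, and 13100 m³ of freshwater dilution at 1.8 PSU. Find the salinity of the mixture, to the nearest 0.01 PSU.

155.18 PSU

Salt balance:
salt = 13,000×118.5 + 44,800×216.6 + 3,430×77.7 + 13,100×1.8 = 1,540,500 + 9,703,680 + 266,511 + 23,580 = 11,534,271
volume = 13,000 + 44,800 + 3,430 + 13,100 = 74,330 m³
S = 11,534,271 / 74,330 = 155.1765 PSU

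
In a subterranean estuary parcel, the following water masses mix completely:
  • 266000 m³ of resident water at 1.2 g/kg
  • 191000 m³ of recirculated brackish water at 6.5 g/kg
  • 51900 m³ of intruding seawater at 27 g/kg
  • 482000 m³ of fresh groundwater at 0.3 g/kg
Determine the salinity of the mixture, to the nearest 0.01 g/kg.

Conserving salt mass:
salt = 266,000×1.2 + 191,000×6.5 + 51,900×27 + 482,000×0.3 = 319,200 + 1,241,500 + 1,401,300 + 144,600 = 3,106,600
volume = 266,000 + 191,000 + 51,900 + 482,000 = 990,900 m³
S = 3,106,600 / 990,900 = 3.1351 g/kg

3.14 g/kg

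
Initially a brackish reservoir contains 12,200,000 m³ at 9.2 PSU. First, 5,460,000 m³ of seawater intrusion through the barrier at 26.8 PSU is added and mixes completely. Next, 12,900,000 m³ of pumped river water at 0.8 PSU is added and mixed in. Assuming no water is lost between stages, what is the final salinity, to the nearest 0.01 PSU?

8.80 PSU

Total salt / total volume:
Initial salt = 12,200,000×9.2 = 112,240,000
After stage 1: salt = 112,240,000 + 5,460,000×26.8 = 258,568,000; volume = 17,660,000 m³; S = 14.641 PSU
After stage 2: salt = 258,568,000 + 12,900,000×0.8 = 268,888,000; volume = 30,560,000 m³
S = 268,888,000 / 30,560,000 = 8.7987 PSU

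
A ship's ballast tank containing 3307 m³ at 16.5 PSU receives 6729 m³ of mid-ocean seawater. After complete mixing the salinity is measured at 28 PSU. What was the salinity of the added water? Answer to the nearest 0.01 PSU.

33.65 PSU

Salt balance: 3,307×16.5 + 6,729×S = 10,036×28
54,565.5 + 6,729·S = 281,008
S = (281,008 − 54,565.5) / 6,729 = 33.6517 PSU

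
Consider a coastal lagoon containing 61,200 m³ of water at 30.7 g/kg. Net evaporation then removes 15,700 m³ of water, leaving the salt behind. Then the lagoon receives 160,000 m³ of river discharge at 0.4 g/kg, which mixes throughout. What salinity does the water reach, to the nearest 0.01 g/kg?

9.45 g/kg

After evaporation: salt = 61,200×30.7 = 1,878,840; volume = 61,200 − 15,700 = 45,500 m³
After mixing: salt = 1,878,840 + 160,000×0.4 = 1,942,840; volume = 45,500 + 160,000 = 205,500 m³
S = 1,942,840 / 205,500 = 9.4542 g/kg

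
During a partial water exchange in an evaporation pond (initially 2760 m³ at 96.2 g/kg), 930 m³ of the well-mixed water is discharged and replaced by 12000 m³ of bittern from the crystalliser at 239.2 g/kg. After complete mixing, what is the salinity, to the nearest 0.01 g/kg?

Remaining after removal: 1,830 m³ at 96.2 g/kg (salt = 176,046)
After addition: salt = 176,046 + 12,000×239.2 = 3,046,446; volume = 13,830 m³
S = 3,046,446 / 13,830 = 220.2781 g/kg

220.28 g/kg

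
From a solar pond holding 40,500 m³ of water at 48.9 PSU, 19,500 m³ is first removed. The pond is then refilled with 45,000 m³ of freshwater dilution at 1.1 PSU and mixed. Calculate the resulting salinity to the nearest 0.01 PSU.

Remaining after removal: 21,000 m³ at 48.9 PSU (salt = 1,026,900)
After addition: salt = 1,026,900 + 45,000×1.1 = 1,076,400; volume = 66,000 m³
S = 1,076,400 / 66,000 = 16.3091 PSU

16.31 PSU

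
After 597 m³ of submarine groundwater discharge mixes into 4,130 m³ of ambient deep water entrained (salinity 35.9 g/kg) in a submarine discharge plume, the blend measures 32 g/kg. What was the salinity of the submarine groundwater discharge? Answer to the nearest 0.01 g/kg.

Salt balance: 4,130×35.9 + 597×S = 4,727×32
148,267 + 597·S = 151,264
S = (151,264 − 148,267) / 597 = 5.0201 g/kg

5.02 g/kg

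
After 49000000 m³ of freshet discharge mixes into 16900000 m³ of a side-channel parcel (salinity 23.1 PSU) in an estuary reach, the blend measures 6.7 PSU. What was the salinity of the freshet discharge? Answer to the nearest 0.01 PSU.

1.04 PSU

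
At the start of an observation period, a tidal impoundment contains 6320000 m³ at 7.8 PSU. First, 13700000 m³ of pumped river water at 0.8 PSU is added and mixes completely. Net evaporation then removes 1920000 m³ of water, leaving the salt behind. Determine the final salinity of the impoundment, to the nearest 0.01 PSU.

3.33 PSU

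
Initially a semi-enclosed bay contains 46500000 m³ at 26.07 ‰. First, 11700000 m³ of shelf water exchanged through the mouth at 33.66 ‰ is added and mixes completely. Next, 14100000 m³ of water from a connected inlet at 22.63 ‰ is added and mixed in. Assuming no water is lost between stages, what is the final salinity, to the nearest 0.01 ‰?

Conserving salt mass:
Initial salt = 46,500,000×26.07 = 1,212,255,000
After stage 1: salt = 1,212,255,000 + 11,700,000×33.66 = 1,606,077,000; volume = 58,200,000 m³; S = 27.596 ‰
After stage 2: salt = 1,606,077,000 + 14,100,000×22.63 = 1,925,160,000; volume = 72,300,000 m³
S = 1,925,160,000 / 72,300,000 = 26.6274 ‰

26.63 ‰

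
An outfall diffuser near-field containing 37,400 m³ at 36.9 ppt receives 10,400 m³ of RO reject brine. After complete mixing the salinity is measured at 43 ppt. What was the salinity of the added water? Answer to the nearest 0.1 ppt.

64.9 ppt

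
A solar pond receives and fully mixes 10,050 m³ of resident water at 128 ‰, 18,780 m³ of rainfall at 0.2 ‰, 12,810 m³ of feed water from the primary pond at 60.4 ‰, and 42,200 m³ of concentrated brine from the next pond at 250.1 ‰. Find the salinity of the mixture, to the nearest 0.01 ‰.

150.50 ‰

Mass of salt is conserved:
salt = 10,050×128 + 18,780×0.2 + 12,810×60.4 + 42,200×250.1 = 1,286,400 + 3,756 + 773,724 + 10,554,220 = 12,618,100
volume = 10,050 + 18,780 + 12,810 + 42,200 = 83,840 m³
S = 12,618,100 / 83,840 = 150.5021 ‰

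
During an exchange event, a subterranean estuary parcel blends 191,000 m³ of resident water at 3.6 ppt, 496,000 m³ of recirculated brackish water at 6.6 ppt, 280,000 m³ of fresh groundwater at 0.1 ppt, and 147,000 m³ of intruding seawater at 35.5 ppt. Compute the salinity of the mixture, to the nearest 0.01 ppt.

8.27 ppt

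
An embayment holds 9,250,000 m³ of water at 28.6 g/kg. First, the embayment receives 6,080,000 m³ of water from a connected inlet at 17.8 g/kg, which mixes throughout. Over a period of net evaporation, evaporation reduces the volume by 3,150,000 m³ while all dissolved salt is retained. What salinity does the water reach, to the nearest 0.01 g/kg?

After mixing: salt = 9,250,000×28.6 + 6,080,000×17.8 = 372,774,000; volume = 15,330,000 m³
After evaporation: salt unchanged = 372,774,000; volume = 15,330,000 − 3,150,000 = 12,180,000 m³
S = 372,774,000 / 12,180,000 = 30.6054 g/kg

30.61 g/kg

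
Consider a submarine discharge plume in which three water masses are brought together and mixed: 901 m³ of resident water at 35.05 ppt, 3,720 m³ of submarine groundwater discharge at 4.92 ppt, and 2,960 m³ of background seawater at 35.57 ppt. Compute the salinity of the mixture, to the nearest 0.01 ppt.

Total salt / total volume:
salt = 901×35.05 + 3,720×4.92 + 2,960×35.57 = 31,580.05 + 18,302.4 + 105,287.2 = 155,169.65
volume = 901 + 3,720 + 2,960 = 7,581 m³
S = 155,169.65 / 7,581 = 20.4682 ppt

20.47 ppt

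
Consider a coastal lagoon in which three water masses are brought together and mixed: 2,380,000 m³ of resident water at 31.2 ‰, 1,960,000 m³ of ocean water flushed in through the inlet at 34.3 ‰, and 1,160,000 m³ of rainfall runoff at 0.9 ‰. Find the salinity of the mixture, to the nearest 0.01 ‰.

By conservation of dissolved salt,
salt = 2,380,000×31.2 + 1,960,000×34.3 + 1,160,000×0.9 = 74,256,000 + 67,228,000 + 1,044,000 = 142,528,000
volume = 2,380,000 + 1,960,000 + 1,160,000 = 5,500,000 m³
S = 142,528,000 / 5,500,000 = 25.9142 ‰

25.91 ‰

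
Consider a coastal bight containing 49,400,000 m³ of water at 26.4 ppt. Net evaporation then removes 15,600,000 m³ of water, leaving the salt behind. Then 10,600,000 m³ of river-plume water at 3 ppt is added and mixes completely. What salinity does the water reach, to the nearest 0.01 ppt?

30.09 ppt

After evaporation: salt = 49,400,000×26.4 = 1,304,160,000; volume = 49,400,000 − 15,600,000 = 33,800,000 m³
After mixing: salt = 1,304,160,000 + 10,600,000×3 = 1,335,960,000; volume = 33,800,000 + 10,600,000 = 44,400,000 m³
S = 1,335,960,000 / 44,400,000 = 30.0892 ppt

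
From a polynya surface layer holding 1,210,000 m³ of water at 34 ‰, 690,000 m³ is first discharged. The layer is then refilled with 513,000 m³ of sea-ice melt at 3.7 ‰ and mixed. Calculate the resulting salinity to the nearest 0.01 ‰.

18.95 ‰

Remaining after removal: 520,000 m³ at 34 ‰ (salt = 17,680,000)
After addition: salt = 17,680,000 + 513,000×3.7 = 19,578,100; volume = 1,033,000 m³
S = 19,578,100 / 1,033,000 = 18.9527 ‰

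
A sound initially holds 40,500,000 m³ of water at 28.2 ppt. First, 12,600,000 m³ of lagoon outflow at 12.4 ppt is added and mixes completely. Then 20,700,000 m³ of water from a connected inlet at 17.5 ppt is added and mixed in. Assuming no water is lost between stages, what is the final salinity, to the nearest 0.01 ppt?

22.50 ppt

Salt balance:
Initial salt = 40,500,000×28.2 = 1,142,100,000
After stage 1: salt = 1,142,100,000 + 12,600,000×12.4 = 1,298,340,000; volume = 53,100,000 m³; S = 24.451 ppt
After stage 2: salt = 1,298,340,000 + 20,700,000×17.5 = 1,660,590,000; volume = 73,800,000 m³
S = 1,660,590,000 / 73,800,000 = 22.5012 ppt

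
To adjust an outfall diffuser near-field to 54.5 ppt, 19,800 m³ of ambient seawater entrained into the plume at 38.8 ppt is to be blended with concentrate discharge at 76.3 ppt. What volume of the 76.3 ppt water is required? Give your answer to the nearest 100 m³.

14300 m³

Salt balance: 19,800×38.8 + V×76.3 = (19,800+V)×54.5
768,240 + 76.3V = 1,079,100 + 54.5V
310,860 = 21.8V
V = 14,259.63 m³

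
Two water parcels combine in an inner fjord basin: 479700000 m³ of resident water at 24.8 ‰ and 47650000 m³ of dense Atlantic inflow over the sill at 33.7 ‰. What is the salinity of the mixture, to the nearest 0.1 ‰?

Salt balance:
salt = 479,700,000×24.8 + 47,650,000×33.7 = 11,896,560,000 + 1,605,805,000 = 13,502,365,000
volume = 479,700,000 + 47,650,000 = 527,350,000 m³
S = 13,502,365,000 / 527,350,000 = 25.604 ‰

25.6 ‰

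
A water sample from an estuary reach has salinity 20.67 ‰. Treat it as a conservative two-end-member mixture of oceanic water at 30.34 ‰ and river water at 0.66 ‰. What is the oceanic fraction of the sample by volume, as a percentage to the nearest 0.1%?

Let g be the oceanic fraction. Salt balance per unit volume:
g×30.34 + (1−g)×0.66 = 20.67
g = (20.67 − 0.66) / (30.34 − 0.66) = 20.01/29.68 = 0.6742

67.4%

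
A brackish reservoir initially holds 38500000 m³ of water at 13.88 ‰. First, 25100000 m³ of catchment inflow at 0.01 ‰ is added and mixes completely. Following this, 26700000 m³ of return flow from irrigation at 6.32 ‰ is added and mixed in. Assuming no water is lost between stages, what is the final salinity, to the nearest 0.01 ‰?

7.79 ‰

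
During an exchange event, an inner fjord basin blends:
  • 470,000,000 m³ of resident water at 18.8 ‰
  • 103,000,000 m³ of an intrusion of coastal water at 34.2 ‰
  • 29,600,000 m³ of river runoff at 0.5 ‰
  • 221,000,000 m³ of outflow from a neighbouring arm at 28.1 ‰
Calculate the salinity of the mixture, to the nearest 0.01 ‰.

Weighted by volume,
salt = 470,000,000×18.8 + 103,000,000×34.2 + 29,600,000×0.5 + 221,000,000×28.1 = 8,836,000,000 + 3,522,600,000 + 14,800,000 + 6,210,100,000 = 18,583,500,000
volume = 470,000,000 + 103,000,000 + 29,600,000 + 221,000,000 = 823,600,000 m³
S = 18,583,500,000 / 823,600,000 = 22.5637 ‰

22.56 ‰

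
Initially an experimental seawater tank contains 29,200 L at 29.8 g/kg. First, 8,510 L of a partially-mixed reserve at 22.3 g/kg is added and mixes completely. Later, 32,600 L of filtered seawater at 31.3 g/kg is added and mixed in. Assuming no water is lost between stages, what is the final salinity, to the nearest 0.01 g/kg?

29.59 g/kg

Weighted by volume,
Initial salt = 29,200×29.8 = 870,160
After stage 1: salt = 870,160 + 8,510×22.3 = 1,059,933; volume = 37,710 L; S = 28.107 g/kg
After stage 2: salt = 1,059,933 + 32,600×31.3 = 2,080,313; volume = 70,310 L
S = 2,080,313 / 70,310 = 29.5877 g/kg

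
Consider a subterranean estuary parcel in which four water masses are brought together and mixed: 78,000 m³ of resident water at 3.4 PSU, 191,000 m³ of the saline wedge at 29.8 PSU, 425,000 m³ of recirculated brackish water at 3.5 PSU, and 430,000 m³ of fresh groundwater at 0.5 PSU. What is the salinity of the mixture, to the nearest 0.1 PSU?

Mass of salt is conserved:
salt = 78,000×3.4 + 191,000×29.8 + 425,000×3.5 + 430,000×0.5 = 265,200 + 5,691,800 + 1,487,500 + 215,000 = 7,659,500
volume = 78,000 + 191,000 + 425,000 + 430,000 = 1,124,000 m³
S = 7,659,500 / 1,124,000 = 6.815 PSU

6.8 PSU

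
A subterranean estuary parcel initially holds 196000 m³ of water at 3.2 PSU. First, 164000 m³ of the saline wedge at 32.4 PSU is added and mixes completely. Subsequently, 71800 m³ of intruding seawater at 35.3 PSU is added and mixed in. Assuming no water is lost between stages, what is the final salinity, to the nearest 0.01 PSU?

19.63 PSU

Weighted by volume,
Initial salt = 196,000×3.2 = 627,200
After stage 1: salt = 627,200 + 164,000×32.4 = 5,940,800; volume = 360,000 m³; S = 16.502 PSU
After stage 2: salt = 5,940,800 + 71,800×35.3 = 8,475,340; volume = 431,800 m³
S = 8,475,340 / 431,800 = 19.6279 PSU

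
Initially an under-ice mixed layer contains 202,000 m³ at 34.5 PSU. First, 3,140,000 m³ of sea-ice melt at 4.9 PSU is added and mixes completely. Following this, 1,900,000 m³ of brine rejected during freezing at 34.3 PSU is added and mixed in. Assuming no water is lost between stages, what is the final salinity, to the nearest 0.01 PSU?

Salt balance:
Initial salt = 202,000×34.5 = 6,969,000
After stage 1: salt = 6,969,000 + 3,140,000×4.9 = 22,355,000; volume = 3,342,000 m³; S = 6.689 PSU
After stage 2: salt = 22,355,000 + 1,900,000×34.3 = 87,525,000; volume = 5,242,000 m³
S = 87,525,000 / 5,242,000 = 16.6969 PSU

16.70 PSU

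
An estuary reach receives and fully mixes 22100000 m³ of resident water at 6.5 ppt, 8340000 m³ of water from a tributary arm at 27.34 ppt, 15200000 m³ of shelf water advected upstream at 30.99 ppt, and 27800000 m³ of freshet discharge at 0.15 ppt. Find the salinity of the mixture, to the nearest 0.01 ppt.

11.53 ppt

By conservation of dissolved salt,
salt = 22,100,000×6.5 + 8,340,000×27.34 + 15,200,000×30.99 + 27,800,000×0.15 = 143,650,000 + 228,015,600 + 471,048,000 + 4,170,000 = 846,883,600
volume = 22,100,000 + 8,340,000 + 15,200,000 + 27,800,000 = 73,440,000 m³
S = 846,883,600 / 73,440,000 = 11.5316 ppt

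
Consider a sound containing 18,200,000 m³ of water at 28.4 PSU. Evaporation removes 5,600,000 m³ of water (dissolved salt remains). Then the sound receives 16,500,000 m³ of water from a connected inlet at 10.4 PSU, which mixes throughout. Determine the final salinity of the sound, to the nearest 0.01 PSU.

After evaporation: salt = 18,200,000×28.4 = 516,880,000; volume = 18,200,000 − 5,600,000 = 12,600,000 m³
After mixing: salt = 516,880,000 + 16,500,000×10.4 = 688,480,000; volume = 12,600,000 + 16,500,000 = 29,100,000 m³
S = 688,480,000 / 29,100,000 = 23.6591 PSU

23.66 PSU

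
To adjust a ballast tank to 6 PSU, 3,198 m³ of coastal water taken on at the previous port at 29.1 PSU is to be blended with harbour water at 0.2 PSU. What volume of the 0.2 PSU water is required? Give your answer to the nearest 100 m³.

Salt balance: 3,198×29.1 + V×0.2 = (3,198+V)×6
93,061.8 + 0.2V = 19,188 + 6V
73,873.8 = 5.8V
V = 12,736.86 m³

12700 m³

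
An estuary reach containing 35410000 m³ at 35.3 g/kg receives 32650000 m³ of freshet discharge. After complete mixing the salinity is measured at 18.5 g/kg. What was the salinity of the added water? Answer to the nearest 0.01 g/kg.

Salt balance: 35,410,000×35.3 + 32,650,000×S = 68,060,000×18.5
1,249,973,000 + 32,650,000·S = 1,259,110,000
S = (1,259,110,000 − 1,249,973,000) / 32,650,000 = 0.2798 g/kg

0.28 g/kg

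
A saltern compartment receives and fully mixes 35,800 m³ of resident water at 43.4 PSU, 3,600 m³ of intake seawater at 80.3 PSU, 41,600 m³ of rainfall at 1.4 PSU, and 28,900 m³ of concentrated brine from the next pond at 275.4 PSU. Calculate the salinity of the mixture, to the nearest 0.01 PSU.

Weighted by volume,
salt = 35,800×43.4 + 3,600×80.3 + 41,600×1.4 + 28,900×275.4 = 1,553,720 + 289,080 + 58,240 + 7,959,060 = 9,860,100
volume = 35,800 + 3,600 + 41,600 + 28,900 = 109,900 m³
S = 9,860,100 / 109,900 = 89.7188 PSU

89.72 PSU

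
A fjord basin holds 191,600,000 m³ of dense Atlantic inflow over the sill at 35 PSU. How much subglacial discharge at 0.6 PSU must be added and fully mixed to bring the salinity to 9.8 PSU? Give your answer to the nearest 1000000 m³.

525000000 m³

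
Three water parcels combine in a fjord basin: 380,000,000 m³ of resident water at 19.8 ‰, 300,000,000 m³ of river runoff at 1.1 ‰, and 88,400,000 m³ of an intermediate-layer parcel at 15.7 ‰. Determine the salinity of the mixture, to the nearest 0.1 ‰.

Salt balance:
salt = 380,000,000×19.8 + 300,000,000×1.1 + 88,400,000×15.7 = 7,524,000,000 + 330,000,000 + 1,387,880,000 = 9,241,880,000
volume = 380,000,000 + 300,000,000 + 88,400,000 = 768,400,000 m³
S = 9,241,880,000 / 768,400,000 = 12.027 ‰

12.0 ‰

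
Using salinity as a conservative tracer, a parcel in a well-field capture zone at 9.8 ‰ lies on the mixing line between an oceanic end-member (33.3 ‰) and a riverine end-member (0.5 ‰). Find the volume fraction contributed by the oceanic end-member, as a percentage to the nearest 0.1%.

Let g be the oceanic fraction. Salt balance per unit volume:
g×33.3 + (1−g)×0.5 = 9.8
g = (9.8 − 0.5) / (33.3 − 0.5) = 9.3/32.8 = 0.2835

28.4%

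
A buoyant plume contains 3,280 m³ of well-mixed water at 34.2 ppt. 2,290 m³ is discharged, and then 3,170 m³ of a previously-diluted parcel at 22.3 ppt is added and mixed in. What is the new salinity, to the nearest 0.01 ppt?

Remaining after removal: 990 m³ at 34.2 ppt (salt = 33,858)
After addition: salt = 33,858 + 3,170×22.3 = 104,549; volume = 4,160 m³
S = 104,549 / 4,160 = 25.132 ppt

25.13 ppt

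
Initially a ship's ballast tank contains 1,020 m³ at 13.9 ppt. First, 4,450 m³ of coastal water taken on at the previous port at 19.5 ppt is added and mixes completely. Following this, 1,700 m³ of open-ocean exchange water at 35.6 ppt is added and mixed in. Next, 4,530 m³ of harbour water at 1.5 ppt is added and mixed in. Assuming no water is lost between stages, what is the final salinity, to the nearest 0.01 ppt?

Mass of salt is conserved:
Initial salt = 1,020×13.9 = 14,178
After stage 1: salt = 14,178 + 4,450×19.5 = 100,953; volume = 5,470 m³; S = 18.456 ppt
After stage 2: salt = 100,953 + 1,700×35.6 = 161,473; volume = 7,170 m³; S = 22.521 ppt
After stage 3: salt = 161,473 + 4,530×1.5 = 168,268; volume = 11,700 m³
S = 168,268 / 11,700 = 14.3819 ppt

14.38 ppt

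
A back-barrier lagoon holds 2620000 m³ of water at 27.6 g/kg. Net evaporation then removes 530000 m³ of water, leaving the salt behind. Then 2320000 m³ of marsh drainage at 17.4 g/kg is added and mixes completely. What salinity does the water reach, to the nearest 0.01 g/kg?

25.55 g/kg

After evaporation: salt = 2,620,000×27.6 = 72,312,000; volume = 2,620,000 − 530,000 = 2,090,000 m³
After mixing: salt = 72,312,000 + 2,320,000×17.4 = 112,680,000; volume = 2,090,000 + 2,320,000 = 4,410,000 m³
S = 112,680,000 / 4,410,000 = 25.551 g/kg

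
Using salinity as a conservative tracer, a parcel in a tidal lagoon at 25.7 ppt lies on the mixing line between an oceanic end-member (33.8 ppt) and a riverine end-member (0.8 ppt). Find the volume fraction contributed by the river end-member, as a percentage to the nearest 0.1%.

24.5%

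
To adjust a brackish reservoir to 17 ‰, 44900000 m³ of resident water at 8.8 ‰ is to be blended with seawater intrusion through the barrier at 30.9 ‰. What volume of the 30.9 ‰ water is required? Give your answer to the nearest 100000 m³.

26500000 m³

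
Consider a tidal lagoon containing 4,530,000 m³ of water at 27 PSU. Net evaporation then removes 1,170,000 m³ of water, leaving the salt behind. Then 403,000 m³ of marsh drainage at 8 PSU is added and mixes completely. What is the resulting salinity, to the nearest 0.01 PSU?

33.36 PSU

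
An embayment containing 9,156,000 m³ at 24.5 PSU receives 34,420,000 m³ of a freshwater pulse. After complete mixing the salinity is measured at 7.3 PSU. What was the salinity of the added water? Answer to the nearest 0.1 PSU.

2.7 PSU

Salt balance: 9,156,000×24.5 + 34,420,000×S = 43,576,000×7.3
224,322,000 + 34,420,000·S = 318,104,800
S = (318,104,800 − 224,322,000) / 34,420,000 = 2.7247 PSU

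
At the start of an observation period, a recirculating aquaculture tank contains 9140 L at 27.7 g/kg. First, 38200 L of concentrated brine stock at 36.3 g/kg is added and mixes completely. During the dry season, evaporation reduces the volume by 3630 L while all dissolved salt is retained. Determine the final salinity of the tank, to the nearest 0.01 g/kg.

37.52 g/kg

After mixing: salt = 9,140×27.7 + 38,200×36.3 = 1,639,838; volume = 47,340 L
After evaporation: salt unchanged = 1,639,838; volume = 47,340 − 3,630 = 43,710 L
S = 1,639,838 / 43,710 = 37.5163 g/kg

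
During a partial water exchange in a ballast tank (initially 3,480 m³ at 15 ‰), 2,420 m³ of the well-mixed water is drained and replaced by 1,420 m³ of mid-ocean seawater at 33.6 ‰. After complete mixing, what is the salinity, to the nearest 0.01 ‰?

25.65 ‰

Remaining after removal: 1,060 m³ at 15 ‰ (salt = 15,900)
After addition: salt = 15,900 + 1,420×33.6 = 63,612; volume = 2,480 m³
S = 63,612 / 2,480 = 25.65 ‰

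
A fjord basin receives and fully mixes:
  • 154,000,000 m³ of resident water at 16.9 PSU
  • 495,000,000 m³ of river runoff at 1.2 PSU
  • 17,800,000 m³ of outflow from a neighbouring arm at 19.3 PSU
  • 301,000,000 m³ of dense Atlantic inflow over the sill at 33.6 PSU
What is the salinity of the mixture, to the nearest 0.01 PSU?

14.11 PSU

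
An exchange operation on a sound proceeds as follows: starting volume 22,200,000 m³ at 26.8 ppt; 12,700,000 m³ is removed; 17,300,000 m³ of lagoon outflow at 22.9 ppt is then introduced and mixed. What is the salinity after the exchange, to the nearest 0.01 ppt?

Remaining after removal: 9,500,000 m³ at 26.8 ppt (salt = 254,600,000)
After addition: salt = 254,600,000 + 17,300,000×22.9 = 650,770,000; volume = 26,800,000 m³
S = 650,770,000 / 26,800,000 = 24.2825 ppt

24.28 ppt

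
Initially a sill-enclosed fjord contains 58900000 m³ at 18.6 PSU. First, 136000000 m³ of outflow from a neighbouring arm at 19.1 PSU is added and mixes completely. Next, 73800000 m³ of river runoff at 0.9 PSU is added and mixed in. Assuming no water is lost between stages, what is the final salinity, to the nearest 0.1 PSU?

14.0 PSU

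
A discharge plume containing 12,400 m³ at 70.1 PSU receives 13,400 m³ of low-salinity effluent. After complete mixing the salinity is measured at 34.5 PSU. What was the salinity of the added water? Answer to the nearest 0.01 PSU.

Salt balance: 12,400×70.1 + 13,400×S = 25,800×34.5
869,240 + 13,400·S = 890,100
S = (890,100 − 869,240) / 13,400 = 1.5567 PSU

1.56 PSU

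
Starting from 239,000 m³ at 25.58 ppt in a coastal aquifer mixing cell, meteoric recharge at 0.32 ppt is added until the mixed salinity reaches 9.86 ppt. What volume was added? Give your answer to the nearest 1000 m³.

Salt balance: 239,000×25.58 + V×0.32 = (239,000+V)×9.86
6,113,620 + 0.32V = 2,356,540 + 9.86V
3,757,080 = 9.54V
V = 393,823.9 m³

394000 m³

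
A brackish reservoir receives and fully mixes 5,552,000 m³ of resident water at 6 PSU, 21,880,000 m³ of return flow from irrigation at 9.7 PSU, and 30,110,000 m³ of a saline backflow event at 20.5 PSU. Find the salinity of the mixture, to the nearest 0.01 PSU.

Mass of salt is conserved:
salt = 5,552,000×6 + 21,880,000×9.7 + 30,110,000×20.5 = 33,312,000 + 212,236,000 + 617,255,000 = 862,803,000
volume = 5,552,000 + 21,880,000 + 30,110,000 = 57,542,000 m³
S = 862,803,000 / 57,542,000 = 14.9943 PSU

14.99 PSU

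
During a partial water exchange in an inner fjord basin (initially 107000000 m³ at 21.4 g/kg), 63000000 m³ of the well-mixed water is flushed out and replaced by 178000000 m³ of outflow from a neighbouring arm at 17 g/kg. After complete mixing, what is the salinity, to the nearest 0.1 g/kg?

Remaining after removal: 44,000,000 m³ at 21.4 g/kg (salt = 941,600,000)
After addition: salt = 941,600,000 + 178,000,000×17 = 3,967,600,000; volume = 222,000,000 m³
S = 3,967,600,000 / 222,000,000 = 17.8721 g/kg

17.9 g/kg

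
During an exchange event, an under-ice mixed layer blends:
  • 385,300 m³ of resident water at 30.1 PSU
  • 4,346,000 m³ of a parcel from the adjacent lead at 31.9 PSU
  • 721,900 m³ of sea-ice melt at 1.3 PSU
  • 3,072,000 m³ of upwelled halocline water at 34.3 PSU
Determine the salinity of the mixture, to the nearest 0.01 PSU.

Salt balance:
salt = 385,300×30.1 + 4,346,000×31.9 + 721,900×1.3 + 3,072,000×34.3 = 11,597,530 + 138,637,400 + 938,470 + 105,369,600 = 256,543,000
volume = 385,300 + 4,346,000 + 721,900 + 3,072,000 = 8,525,200 m³
S = 256,543,000 / 8,525,200 = 30.0923 PSU

30.09 PSU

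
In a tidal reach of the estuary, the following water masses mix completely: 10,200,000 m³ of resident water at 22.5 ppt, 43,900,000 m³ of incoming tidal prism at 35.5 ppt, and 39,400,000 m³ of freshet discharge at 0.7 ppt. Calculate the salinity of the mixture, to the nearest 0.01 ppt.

19.42 ppt

By conservation of dissolved salt,
salt = 10,200,000×22.5 + 43,900,000×35.5 + 39,400,000×0.7 = 229,500,000 + 1,558,450,000 + 27,580,000 = 1,815,530,000
volume = 10,200,000 + 43,900,000 + 39,400,000 = 93,500,000 m³
S = 1,815,530,000 / 93,500,000 = 19.4174 ppt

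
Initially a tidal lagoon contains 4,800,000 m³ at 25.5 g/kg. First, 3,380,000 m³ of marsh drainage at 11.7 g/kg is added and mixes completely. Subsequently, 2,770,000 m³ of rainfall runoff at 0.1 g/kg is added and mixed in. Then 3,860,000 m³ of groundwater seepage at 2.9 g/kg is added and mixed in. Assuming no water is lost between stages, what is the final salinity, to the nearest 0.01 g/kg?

11.71 g/kg

Weighted by volume,
Initial salt = 4,800,000×25.5 = 122,400,000
After stage 1: salt = 122,400,000 + 3,380,000×11.7 = 161,946,000; volume = 8,180,000 m³; S = 19.798 g/kg
After stage 2: salt = 161,946,000 + 2,770,000×0.1 = 162,223,000; volume = 10,950,000 m³; S = 14.815 g/kg
After stage 3: salt = 162,223,000 + 3,860,000×2.9 = 173,417,000; volume = 14,810,000 m³
S = 173,417,000 / 14,810,000 = 11.7095 g/kg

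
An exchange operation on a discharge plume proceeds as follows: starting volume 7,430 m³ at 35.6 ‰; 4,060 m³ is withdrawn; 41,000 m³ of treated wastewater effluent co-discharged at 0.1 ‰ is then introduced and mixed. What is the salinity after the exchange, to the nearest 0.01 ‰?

Remaining after removal: 3,370 m³ at 35.6 ‰ (salt = 119,972)
After addition: salt = 119,972 + 41,000×0.1 = 124,072; volume = 44,370 m³
S = 124,072 / 44,370 = 2.7963 ‰

2.80 ‰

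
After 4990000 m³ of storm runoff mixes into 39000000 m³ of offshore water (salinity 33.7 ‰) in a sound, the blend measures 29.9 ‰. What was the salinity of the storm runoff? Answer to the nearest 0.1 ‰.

0.2 ‰

Salt balance: 39,000,000×33.7 + 4,990,000×S = 43,990,000×29.9
1,314,300,000 + 4,990,000·S = 1,315,301,000
S = (1,315,301,000 − 1,314,300,000) / 4,990,000 = 0.2006 ‰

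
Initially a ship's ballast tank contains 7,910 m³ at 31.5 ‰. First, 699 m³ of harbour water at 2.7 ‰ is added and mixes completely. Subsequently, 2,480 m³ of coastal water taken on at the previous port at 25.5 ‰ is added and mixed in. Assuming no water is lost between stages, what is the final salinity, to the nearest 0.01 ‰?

28.34 ‰

Mass of salt is conserved:
Initial salt = 7,910×31.5 = 249,165
After stage 1: salt = 249,165 + 699×2.7 = 251,052.3; volume = 8,609 m³; S = 29.162 ‰
After stage 2: salt = 251,052.3 + 2,480×25.5 = 314,292.3; volume = 11,089 m³
S = 314,292.3 / 11,089 = 28.3427 ‰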